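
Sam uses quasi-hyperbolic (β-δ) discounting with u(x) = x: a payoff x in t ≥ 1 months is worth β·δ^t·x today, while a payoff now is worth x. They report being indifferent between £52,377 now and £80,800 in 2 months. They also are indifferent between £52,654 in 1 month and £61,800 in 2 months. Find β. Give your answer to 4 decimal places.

β ≈ 0.8930

The second indifference involves only future payoffs, so β cancels: β·δ^1·52654 = β·δ^2·61800, giving δ = 52654/61800 = 0.85201.
The first indifference: 52377 = β·δ^2·80800, so β = 52377/(δ^2·80800) = 52377/(0.72592·80800) ≈ 0.8930.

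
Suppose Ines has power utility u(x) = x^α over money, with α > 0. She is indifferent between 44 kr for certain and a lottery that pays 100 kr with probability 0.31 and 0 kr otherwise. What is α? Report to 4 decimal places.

α ≈ 1.4266

The lottery's expected utility is 0.31·u(100) + 0.69·u(0) = 0.31·100^α (since u(0) = 0 for α > 0).
Equating: 44^α = 0.31·100^α, i.e. 0.4400^α = 0.31.
Take logs: α = ln 0.31 / ln(44/100) ≈ 1.426566.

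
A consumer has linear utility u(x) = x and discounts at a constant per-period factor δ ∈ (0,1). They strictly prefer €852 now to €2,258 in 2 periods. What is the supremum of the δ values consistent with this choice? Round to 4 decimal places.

δ < 0.6143

Comparing present values: 852 > δ^2·2258.
So δ^2 < 852/2258 = 0.37733; taking the square root of both positive sides preserves the inequality.
δ < (852/2258)^(1/2) ≈ 0.6143.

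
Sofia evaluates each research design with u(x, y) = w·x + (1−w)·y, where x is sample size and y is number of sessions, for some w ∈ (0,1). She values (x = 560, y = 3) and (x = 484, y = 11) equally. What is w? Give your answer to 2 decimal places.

Indifference: w·560 + (1−w)·3 = w·484 + (1−w)·11.
Rearranging, 76·w − 8·(1−w) = 0.
So w/(1−w) = 8/76 = 0.1053, giving w = 8/(76+8) = 0.10.

w = 0.10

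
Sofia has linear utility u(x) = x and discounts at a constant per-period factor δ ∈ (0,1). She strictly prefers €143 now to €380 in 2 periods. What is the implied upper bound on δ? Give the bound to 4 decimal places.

δ < 0.6134

Comparing present values: 143 > δ^2·380.
So δ^2 < 143/380 = 0.37632; taking the square root of both positive sides preserves the inequality.
δ < (143/380)^(1/2) ≈ 0.6134.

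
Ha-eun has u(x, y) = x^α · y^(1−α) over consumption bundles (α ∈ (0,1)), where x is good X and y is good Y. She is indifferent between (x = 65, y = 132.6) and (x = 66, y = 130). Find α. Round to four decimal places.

α ≈ 0.5647

Set the two utilities equal: 65^α·132.6^(1−α) = 66^α·130^(1−α).
(65/66)^α = (130/132.6)^(1−α); take logs: α·ln(65/66) = (1−α)·ln(130/132.6), i.e. α·-0.0152675 = (1−α)·-0.0198026.
So α/(1−α) = (-0.0198026)/(-0.0152675) = 1.2970427, and α = 1.2970427/2.2970427 ≈ 0.5647.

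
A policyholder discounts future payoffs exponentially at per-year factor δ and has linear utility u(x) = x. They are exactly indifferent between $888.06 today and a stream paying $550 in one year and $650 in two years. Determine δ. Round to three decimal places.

Present value of the stream is 550·δ + 650·δ². Indifference gives 550δ + 650δ² = 888.06.
That is, 650δ² + 550δ − 888.06 = 0, a quadratic in δ.
By the quadratic formula (taking the positive root), δ = (−550 + √2611456.00) / 1300 ≈ 0.820.

δ ≈ 0.820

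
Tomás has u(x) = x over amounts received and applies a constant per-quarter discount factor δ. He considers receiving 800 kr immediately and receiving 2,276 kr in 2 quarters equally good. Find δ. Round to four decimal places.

δ ≈ 0.5929

Equating discounted utilities: u(800) = δ^2·u(2276) ⇒ δ^2 = u(800)/u(2276).
With u(x) = x: δ^2 = 800/2276 = 0.35149.
So δ = 0.35149^(1/2) ≈ 0.5929.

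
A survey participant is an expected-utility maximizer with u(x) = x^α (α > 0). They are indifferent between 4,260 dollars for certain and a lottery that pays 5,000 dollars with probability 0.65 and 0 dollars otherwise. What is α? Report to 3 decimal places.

α ≈ 2.690

The lottery's expected utility is 0.65·u(5000) + 0.35·u(0) = 0.65·5000^α (since u(0) = 0 for α > 0).
Indifference: 4260^α = 0.65·5000^α, so (4260/5000)^α = 0.65.
Take logs: α = ln 0.65 / ln(4260/5000) ≈ 2.68956.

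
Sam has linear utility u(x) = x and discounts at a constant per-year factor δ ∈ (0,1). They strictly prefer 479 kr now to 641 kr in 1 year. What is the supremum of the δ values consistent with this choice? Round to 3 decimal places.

δ < 0.747

Under u(x) = x this choice says 479 > δ·641.
Dividing through by 641 gives δ < 0.74727.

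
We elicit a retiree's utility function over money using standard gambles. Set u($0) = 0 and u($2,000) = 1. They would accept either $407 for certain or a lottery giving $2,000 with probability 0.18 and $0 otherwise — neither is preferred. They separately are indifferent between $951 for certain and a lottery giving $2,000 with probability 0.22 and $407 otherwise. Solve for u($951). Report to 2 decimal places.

0.36

The first gamble pins u($407): it must equal 0.18·1 + 0.82·0 = 0.18.
Then u($951) = 0.22·u($2,000) + 0.78·u($407) = 0.22·1.00 + 0.78·0.18 = 0.3604.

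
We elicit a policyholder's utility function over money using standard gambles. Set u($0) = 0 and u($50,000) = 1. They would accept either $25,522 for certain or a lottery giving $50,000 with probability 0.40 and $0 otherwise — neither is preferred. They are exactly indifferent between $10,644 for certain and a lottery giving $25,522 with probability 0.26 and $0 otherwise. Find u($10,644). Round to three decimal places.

From the first indifference, u($25,522) = 0.40·u($50,000) + 0.60·u($0) = 0.40·1 + 0.60·0 = 0.40.
Chaining: u($10,644) = 0.26·0.40 + 0.74·0.00 = 0.1040.

0.104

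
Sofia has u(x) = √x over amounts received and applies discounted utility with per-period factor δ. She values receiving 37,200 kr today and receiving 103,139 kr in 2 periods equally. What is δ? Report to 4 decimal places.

δ ≈ 0.7750

Indifference means u(37200) = δ^2 · u(103139), so δ^2 = u(37200)/u(103139).
With u(x) = √x: δ^2 = √37200/√103139 = √(37200/103139) = 0.60056.
Taking the square root: δ = 0.60056^(1/2) ≈ 0.7750.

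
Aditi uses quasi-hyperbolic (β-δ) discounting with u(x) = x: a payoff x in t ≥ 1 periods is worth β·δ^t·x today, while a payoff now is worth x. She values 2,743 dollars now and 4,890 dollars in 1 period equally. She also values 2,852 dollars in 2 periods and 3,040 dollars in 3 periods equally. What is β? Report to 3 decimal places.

From the later pair, β·δ^2·2852 = β·δ^3·3040; dividing through, δ = 2852/3040 = 0.93816.
The first indifference: 2743 = β·δ·4890, so β = 2743/(δ·4890) = 2743/(0.93816·4890) ≈ 0.598.

β ≈ 0.598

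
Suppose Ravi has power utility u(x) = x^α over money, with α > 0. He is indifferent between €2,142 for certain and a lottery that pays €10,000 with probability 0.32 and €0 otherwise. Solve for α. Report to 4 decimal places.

α ≈ 0.7395

The lottery's expected utility is 0.32·u(10000) + 0.68·u(0) = 0.32·10000^α (since u(0) = 0 for α > 0).
Equating: 2142^α = 0.32·10000^α, i.e. 0.2142^α = 0.32.
α = ln(0.32) / ln(2142/10000) = -1.1394343/-1.5408451 ≈ 0.7395.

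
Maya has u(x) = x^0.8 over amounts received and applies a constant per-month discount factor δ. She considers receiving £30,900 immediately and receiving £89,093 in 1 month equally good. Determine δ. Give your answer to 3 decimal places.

Indifference means u(30900) = δ · u(89093), so δ = u(30900)/u(89093).
With u(x) = x^0.8: δ = 30900^0.8/89093^0.8 = (30900/89093)^0.8 = 0.42864.

δ ≈ 0.429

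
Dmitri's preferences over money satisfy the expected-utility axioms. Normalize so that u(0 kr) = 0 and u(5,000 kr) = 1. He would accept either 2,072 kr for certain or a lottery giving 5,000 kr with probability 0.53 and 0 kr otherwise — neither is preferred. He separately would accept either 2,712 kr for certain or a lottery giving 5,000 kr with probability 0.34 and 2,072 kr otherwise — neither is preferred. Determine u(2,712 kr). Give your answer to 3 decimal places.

From the first indifference, u(2,072 kr) = 0.53·u(5,000 kr) + 0.47·u(0 kr) = 0.53·1 + 0.47·0 = 0.53.
Chaining: u(2,712 kr) = 0.34·1.00 + 0.66·0.53 = 0.6898.

0.690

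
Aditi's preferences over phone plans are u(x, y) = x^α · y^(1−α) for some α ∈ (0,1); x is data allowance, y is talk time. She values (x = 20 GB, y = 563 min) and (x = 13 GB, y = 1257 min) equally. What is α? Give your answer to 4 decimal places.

α ≈ 0.6509

Set the two utilities equal: 20^α·563^(1−α) = 13^α·1257^(1−α).
(20/13)^α = (1257/563)^(1−α); take logs: α·ln(20/13) = (1−α)·ln(1257/563), i.e. α·0.4307829 = (1−α)·0.8032036.
So α/(1−α) = (0.8032036)/(0.4307829) = 1.8645206, and α = 1.8645206/2.8645206 ≈ 0.6509.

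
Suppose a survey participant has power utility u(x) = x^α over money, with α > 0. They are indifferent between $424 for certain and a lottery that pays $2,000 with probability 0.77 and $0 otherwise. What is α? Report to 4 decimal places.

α ≈ 0.1685

EU(lottery) = 0.77·2000^α + 0.23·0 = 0.77·2000^α.
Equating: 424^α = 0.77·2000^α, i.e. 0.2120^α = 0.77.
Take logs: α = ln 0.77 / ln(424/2000) ≈ 0.168495.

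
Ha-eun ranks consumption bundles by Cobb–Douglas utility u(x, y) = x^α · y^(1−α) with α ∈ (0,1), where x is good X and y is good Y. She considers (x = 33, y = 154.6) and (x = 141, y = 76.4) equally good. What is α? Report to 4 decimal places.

α ≈ 0.3268

Indifference: 33^α · 154.6^(1−α) = 141^α · 76.4^(1−α).
Taking logs: α·ln 33 + (1−α)·ln 154.6 = α·ln 141 + (1−α)·ln 76.4, i.e. α·-1.4522523 = (1−α)·-0.7048584.
Thus α·(-2.1571107) = -0.7048584, so α = -0.7048584/-2.1571107 ≈ 0.3268.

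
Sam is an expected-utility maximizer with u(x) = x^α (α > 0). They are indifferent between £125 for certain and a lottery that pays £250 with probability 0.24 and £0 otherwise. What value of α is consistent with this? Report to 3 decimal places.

α ≈ 2.059

EU(lottery) = 0.24·250^α + 0.76·0 = 0.24·250^α.
Indifference: 125^α = 0.24·250^α, so (125/250)^α = 0.24.
Taking logs: α·ln(125/250) = ln(0.24), so α = -1.427116 / -0.693147 ≈ 2.059.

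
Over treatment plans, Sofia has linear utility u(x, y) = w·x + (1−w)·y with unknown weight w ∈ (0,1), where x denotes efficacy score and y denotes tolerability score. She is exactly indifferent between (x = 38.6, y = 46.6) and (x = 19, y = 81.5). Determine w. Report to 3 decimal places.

Indifference: w·38.6 + (1−w)·46.6 = w·19 + (1−w)·81.5.
w·(38.6−19) = (1−w)·(81.5−46.6), i.e. w·19.6 = (1−w)·34.9.
Hence w = 34.9/(19.6+34.9) = 34.9/54.5 = 0.640.

w = 0.640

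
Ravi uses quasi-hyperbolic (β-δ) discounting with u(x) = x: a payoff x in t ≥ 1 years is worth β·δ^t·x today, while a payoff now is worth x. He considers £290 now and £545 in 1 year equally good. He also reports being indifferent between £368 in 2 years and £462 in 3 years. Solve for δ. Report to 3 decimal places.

The second indifference involves only future payoffs, so β cancels: β·δ^2·368 = β·δ^3·462, giving δ = 368/462 = 0.79654.

δ ≈ 0.797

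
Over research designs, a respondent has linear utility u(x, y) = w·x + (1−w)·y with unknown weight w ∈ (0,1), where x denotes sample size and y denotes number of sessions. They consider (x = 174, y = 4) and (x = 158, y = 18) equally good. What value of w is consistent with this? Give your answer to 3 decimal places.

w = 0.467

Equating utilities: w·174 + (1−w)·4 = w·158 + (1−w)·18.
w·(174−158) = (1−w)·(18−4), i.e. w·16 = (1−w)·14.
Hence w = 14/(16+14) = 14/30 = 0.467.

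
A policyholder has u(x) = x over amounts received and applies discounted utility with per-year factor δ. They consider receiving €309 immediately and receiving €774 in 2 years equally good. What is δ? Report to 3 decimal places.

δ ≈ 0.632

Equating discounted utilities: u(309) = δ^2·u(774) ⇒ δ^2 = u(309)/u(774).
With u(x) = x: δ^2 = 309/774 = 0.39922.
Taking the square root: δ = 0.39922^(1/2) ≈ 0.632.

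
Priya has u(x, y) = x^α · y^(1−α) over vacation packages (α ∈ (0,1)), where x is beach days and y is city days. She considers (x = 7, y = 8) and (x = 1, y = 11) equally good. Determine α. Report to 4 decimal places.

Indifference: 7^α · 8^(1−α) = 1^α · 11^(1−α).
(7/1)^α = (11/8)^(1−α); take logs: α·ln(7/1) = (1−α)·ln(11/8), i.e. α·1.9459101 = (1−α)·0.3184537.
With A = 1.9459101 and B = 0.3184537: α·A = (1−α)·B, so α = B/(A+B) = 0.3184537/2.2643638 ≈ 0.1406.

α ≈ 0.1406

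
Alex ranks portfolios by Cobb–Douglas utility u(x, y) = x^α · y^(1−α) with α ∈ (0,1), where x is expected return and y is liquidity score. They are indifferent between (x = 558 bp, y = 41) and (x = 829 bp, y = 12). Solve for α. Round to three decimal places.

α ≈ 0.756

Set the two utilities equal: 558^α·41^(1−α) = 829^α·12^(1−α).
(558/829)^α = (12/41)^(1−α); take logs: α·ln(558/829) = (1−α)·ln(12/41), i.e. α·-0.395861 = (1−α)·-1.228665.
Thus α·(-1.624526) = -1.228665, so α = -1.228665/-1.624526 ≈ 0.756.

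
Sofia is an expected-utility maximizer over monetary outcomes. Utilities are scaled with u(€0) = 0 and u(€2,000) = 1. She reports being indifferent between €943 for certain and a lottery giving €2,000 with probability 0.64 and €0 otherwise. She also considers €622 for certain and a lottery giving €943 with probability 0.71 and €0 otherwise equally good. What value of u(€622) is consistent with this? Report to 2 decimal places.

0.45

From the first indifference, u(€943) = 0.64·u(€2,000) + 0.36·u(€0) = 0.64·1 + 0.36·0 = 0.64.
Chaining: u(€622) = 0.71·0.64 + 0.29·0.00 = 0.4544.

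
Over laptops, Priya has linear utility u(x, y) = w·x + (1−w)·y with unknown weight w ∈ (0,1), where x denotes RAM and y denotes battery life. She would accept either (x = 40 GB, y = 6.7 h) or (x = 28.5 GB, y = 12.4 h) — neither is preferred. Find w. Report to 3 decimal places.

w = 0.331

Equating utilities: w·40 + (1−w)·6.7 = w·28.5 + (1−w)·12.4.
Rearranging, 11.5·w − 5.7·(1−w) = 0.
Hence w = 5.7/(11.5+5.7) = 5.7/17.2 = 0.331.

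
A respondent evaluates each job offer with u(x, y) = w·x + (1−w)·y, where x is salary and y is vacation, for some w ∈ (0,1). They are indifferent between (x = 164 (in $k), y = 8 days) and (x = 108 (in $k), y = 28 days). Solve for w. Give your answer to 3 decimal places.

w = 0.263

Indifference: w·164 + (1−w)·8 = w·108 + (1−w)·28.
w·(164−108) = (1−w)·(28−8), i.e. w·56 = (1−w)·20.
The marginal rate of substitution is 20/56, so w = 20/(56+20) = 0.263.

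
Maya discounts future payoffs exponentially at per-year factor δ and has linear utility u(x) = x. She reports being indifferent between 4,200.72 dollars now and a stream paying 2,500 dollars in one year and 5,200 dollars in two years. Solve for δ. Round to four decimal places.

Present value of the stream is 2500·δ + 5200·δ². Indifference gives 2500δ + 5200δ² = 4200.72.
That is, 5200δ² + 2500δ − 4200.72 = 0, a quadratic in δ.
δ = (−2500 + √(2500² + 4·5200·4200.72)) / (2·5200) = (−2500 + √93624976.00) / 10400 ≈ 0.6900.

δ ≈ 0.6900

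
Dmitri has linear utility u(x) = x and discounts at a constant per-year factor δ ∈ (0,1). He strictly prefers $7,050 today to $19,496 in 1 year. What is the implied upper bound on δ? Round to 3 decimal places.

δ < 0.362

Under u(x) = x this choice says 7050 > δ·19496.
Dividing through by 19496 gives δ < 0.36161.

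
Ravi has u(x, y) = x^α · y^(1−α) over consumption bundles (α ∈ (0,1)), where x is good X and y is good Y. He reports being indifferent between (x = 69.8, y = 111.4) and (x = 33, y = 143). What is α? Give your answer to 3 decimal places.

α ≈ 0.250

The Cobb–Douglas utilities coincide, so 69.8^α·111.4^(1−α) = 33^α·143^(1−α).
Rearrange to (69.8/33)^α = (143/111.4)^(1−α) and take logs: α·0.749126 = (1−α)·0.249717.
Thus α·(0.998843) = 0.249717, so α = 0.249717/0.998843 ≈ 0.250.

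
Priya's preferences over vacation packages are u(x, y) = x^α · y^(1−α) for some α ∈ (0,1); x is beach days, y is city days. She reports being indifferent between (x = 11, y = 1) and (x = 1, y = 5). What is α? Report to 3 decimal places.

Set the two utilities equal: 11^α·1^(1−α) = 1^α·5^(1−α).
(11/1)^α = (5/1)^(1−α); take logs: α·ln(11/1) = (1−α)·ln(5/1), i.e. α·2.397895 = (1−α)·1.609438.
With A = 2.397895 and B = 1.609438: α·A = (1−α)·B, so α = B/(A+B) = 1.609438/4.007333 ≈ 0.402.

α ≈ 0.402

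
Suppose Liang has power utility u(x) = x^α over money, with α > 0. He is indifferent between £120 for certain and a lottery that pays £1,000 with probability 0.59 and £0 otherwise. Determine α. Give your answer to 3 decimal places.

α ≈ 0.249

The lottery's expected utility is 0.59·u(1000) + 0.41·u(0) = 0.59·1000^α (since u(0) = 0 for α > 0).
Equating: 120^α = 0.59·1000^α, i.e. 0.1200^α = 0.59.
Taking logs: α·ln(120/1000) = ln(0.59), so α = -0.527633 / -2.120264 ≈ 0.249.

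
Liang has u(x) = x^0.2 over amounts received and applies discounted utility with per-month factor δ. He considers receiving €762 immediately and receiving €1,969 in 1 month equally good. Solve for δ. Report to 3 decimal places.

δ ≈ 0.827

The payoff in 1 month is discounted by δ, so u(762) = δ·u(1969) and δ = u(762)/u(1969).
Since u(x) = x^0.2, δ = (762/1969)^0.2 = 0.38700^0.2 = 0.82707.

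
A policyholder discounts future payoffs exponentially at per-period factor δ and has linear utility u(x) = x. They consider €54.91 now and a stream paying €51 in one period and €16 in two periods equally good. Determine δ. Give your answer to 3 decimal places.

δ ≈ 0.850

The stream is worth 51δ + 16δ² today, so 51δ + 16δ² = 54.91.
So 16δ² + 51δ − 54.91 = 0.
By the quadratic formula (taking the positive root), δ = (−51 + √6115.24) / 32 ≈ 0.850.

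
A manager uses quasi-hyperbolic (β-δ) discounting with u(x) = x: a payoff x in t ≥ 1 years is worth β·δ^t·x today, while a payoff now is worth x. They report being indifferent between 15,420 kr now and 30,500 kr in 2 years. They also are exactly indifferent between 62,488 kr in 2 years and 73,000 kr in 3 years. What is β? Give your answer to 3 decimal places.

From the later pair, β·δ^2·62488 = β·δ^3·73000; dividing through, δ = 62488/73000 = 0.85600.
Now use the now-vs-future pair: 15420 = β·δ^2·30500 gives β = 15420/(0.73274·30500) ≈ 0.690.

β ≈ 0.690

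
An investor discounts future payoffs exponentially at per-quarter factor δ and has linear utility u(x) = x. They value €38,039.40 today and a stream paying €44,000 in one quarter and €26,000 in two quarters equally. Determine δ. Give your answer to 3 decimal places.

δ ≈ 0.630

Present value of the stream is 44000·δ + 26000·δ². Indifference gives 44000δ + 26000δ² = 38039.40.
Rearranged: 26000δ² + 44000δ − 38039.40 = 0.
By the quadratic formula (taking the positive root), δ = (−44000 + √5892097600.00) / 52000 ≈ 0.630.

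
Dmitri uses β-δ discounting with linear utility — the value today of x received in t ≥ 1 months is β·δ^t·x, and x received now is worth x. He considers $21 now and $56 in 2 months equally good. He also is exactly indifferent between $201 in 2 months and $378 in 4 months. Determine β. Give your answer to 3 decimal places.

Both payoffs in the second observation are in the future, so β drops out: δ^2·201 = δ^4·378 ⇒ δ^2 = 201/378 = 0.53175, so δ = 0.72921.
Now use the now-vs-future pair: 21 = β·δ^2·56 gives β = 21/(0.53175·56) ≈ 0.705.

β ≈ 0.705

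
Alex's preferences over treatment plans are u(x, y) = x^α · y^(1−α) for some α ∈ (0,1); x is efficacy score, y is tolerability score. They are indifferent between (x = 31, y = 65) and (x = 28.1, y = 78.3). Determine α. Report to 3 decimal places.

α ≈ 0.655

The Cobb–Douglas utilities coincide, so 31^α·65^(1−α) = 28.1^α·78.3^(1−α).
Rearrange to (31/28.1)^α = (78.3/65)^(1−α) and take logs: α·0.098218 = (1−α)·0.186160.
With A = 0.098218 and B = 0.186160: α·A = (1−α)·B, so α = B/(A+B) = 0.186160/0.284378 ≈ 0.655.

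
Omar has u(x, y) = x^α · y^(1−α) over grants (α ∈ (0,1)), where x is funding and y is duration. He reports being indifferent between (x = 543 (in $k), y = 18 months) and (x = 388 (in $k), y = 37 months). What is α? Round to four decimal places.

α ≈ 0.6819

The Cobb–Douglas utilities coincide, so 543^α·18^(1−α) = 388^α·37^(1−α).
Rearrange to (543/388)^α = (37/18)^(1−α) and take logs: α·0.3361040 = (1−α)·0.7205462.
Thus α·(1.0566502) = 0.7205462, so α = 0.7205462/1.0566502 ≈ 0.6819.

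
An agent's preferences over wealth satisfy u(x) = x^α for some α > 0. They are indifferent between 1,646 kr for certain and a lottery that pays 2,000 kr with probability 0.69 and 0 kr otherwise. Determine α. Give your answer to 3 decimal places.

Since u(0) = 0, the lottery's EU is 0.69·2000^α.
Indifference: 1646^α = 0.69·2000^α, so (1646/2000)^α = 0.69.
Take logs: α = ln 0.69 / ln(1646/2000) ≈ 1.90485.

α ≈ 1.905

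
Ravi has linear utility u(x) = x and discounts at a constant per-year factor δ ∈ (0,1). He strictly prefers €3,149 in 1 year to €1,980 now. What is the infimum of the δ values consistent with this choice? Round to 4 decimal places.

δ > 0.6288

Under u(x) = x this choice says 1980 < δ·3149.
So δ > 1980/3149 = 0.62877.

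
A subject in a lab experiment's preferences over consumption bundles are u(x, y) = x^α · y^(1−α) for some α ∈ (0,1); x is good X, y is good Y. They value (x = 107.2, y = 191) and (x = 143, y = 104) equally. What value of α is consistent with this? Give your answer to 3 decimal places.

α ≈ 0.678

Set the two utilities equal: 107.2^α·191^(1−α) = 143^α·104^(1−α).
(107.2/143)^α = (104/191)^(1−α); take logs: α·ln(107.2/143) = (1−α)·ln(104/191), i.e. α·-0.288148 = (1−α)·-0.607883.
With A = -0.288148 and B = -0.607883: α·A = (1−α)·B, so α = B/(A+B) = -0.607883/-0.896031 ≈ 0.678.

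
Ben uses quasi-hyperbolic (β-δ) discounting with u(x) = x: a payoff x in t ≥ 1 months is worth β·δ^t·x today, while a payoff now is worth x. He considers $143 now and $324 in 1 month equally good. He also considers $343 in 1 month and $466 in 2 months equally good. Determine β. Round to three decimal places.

β ≈ 0.600

From the later pair, β·δ^1·343 = β·δ^2·466; dividing through, δ = 343/466 = 0.73605.
Substituting δ into 143 = β·δ·324: β = 143/(238.481) ≈ 0.600.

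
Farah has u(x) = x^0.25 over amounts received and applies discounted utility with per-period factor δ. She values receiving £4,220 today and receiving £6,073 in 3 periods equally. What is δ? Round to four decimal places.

The payoff in 3 periods is discounted by δ^3, so u(4220) = δ^3·u(6073) and δ^3 = u(4220)/u(6073).
Since u(x) = x^0.25, δ^3 = (4220/6073)^0.25 = 0.69488^0.25 = 0.91301.
Taking the cube root: δ = 0.91301^(1/3) ≈ 0.9701.

δ ≈ 0.9701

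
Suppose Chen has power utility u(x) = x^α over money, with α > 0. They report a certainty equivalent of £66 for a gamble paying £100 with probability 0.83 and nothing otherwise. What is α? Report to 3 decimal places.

α ≈ 0.448

The lottery's expected utility is 0.83·u(100) + 0.17·u(0) = 0.83·100^α (since u(0) = 0 for α > 0).
Indifference: 66^α = 0.83·100^α, so (66/100)^α = 0.83.
Taking logs: α·ln(66/100) = ln(0.83), so α = -0.186330 / -0.415515 ≈ 0.448.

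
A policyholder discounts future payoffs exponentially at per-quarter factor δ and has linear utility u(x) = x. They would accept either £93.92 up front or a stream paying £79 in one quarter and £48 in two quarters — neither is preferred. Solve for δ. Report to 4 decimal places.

Present value of the stream is 79·δ + 48·δ². Indifference gives 79δ + 48δ² = 93.92.
So 48δ² + 79δ − 93.92 = 0.
δ = (−79 + √(79² + 4·48·93.92)) / (2·48) = (−79 + √24273.64) / 96 ≈ 0.8000.

δ ≈ 0.8000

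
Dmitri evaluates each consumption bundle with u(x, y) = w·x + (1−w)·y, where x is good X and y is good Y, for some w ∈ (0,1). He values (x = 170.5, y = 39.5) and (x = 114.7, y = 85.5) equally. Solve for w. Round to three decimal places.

Equating utilities: w·170.5 + (1−w)·39.5 = w·114.7 + (1−w)·85.5.
Collecting terms: w·55.8 = (1−w)·46.
So w/(1−w) = 46/55.8 = 0.8244, giving w = 46/(55.8+46) = 0.452.

w = 0.452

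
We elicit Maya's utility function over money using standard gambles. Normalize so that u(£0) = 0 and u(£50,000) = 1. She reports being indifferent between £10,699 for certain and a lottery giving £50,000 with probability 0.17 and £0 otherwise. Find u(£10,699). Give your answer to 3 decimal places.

u(£10,699) equals the lottery's expected utility: 0.17·1 + 0.83·0 = 0.17.

0.170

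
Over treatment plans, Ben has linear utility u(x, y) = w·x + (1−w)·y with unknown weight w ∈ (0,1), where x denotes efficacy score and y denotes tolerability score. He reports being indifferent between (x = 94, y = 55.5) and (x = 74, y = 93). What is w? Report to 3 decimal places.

Indifference: w·94 + (1−w)·55.5 = w·74 + (1−w)·93.
Collecting terms: w·20 = (1−w)·37.5.
Hence w = 37.5/(20+37.5) = 37.5/57.5 = 0.652.

w = 0.652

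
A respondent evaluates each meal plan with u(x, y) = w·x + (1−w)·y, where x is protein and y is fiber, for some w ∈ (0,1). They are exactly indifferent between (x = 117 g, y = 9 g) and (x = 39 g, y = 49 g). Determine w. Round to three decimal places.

w = 0.339

Indifference: w·117 + (1−w)·9 = w·39 + (1−w)·49.
w·(117−39) = (1−w)·(49−9), i.e. w·78 = (1−w)·40.
Hence w = 40/(78+40) = 40/118 = 0.339.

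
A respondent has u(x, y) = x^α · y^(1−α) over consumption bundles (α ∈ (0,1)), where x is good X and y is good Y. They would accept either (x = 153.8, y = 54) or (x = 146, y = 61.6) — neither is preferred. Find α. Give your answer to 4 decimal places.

α ≈ 0.7167

Set the two utilities equal: 153.8^α·54^(1−α) = 146^α·61.6^(1−α).
(153.8/146)^α = (61.6/54)^(1−α); take logs: α·ln(153.8/146) = (1−α)·ln(61.6/54), i.e. α·0.0520464 = (1−α)·0.1316778.
Thus α·(0.1837242) = 0.1316778, so α = 0.1316778/0.1837242 ≈ 0.7167.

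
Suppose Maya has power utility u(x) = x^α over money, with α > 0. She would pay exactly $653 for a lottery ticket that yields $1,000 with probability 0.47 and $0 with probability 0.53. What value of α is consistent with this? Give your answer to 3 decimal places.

Since u(0) = 0, the lottery's EU is 0.47·1000^α.
Indifference: 653^α = 0.47·1000^α, so (653/1000)^α = 0.47.
α = ln(0.47) / ln(653/1000) = -0.755023/-0.426178 ≈ 1.772.

α ≈ 1.772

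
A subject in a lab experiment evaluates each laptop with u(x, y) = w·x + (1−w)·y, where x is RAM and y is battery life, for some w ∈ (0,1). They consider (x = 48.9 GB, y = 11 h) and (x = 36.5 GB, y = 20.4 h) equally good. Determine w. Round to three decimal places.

u(48.9,11) = u(36.5,20.4) means w·48.9 + (1−w)·11 = w·36.5 + (1−w)·20.4.
Rearranging, 12.4·w − 9.4·(1−w) = 0.
Hence w = 9.4/(12.4+9.4) = 9.4/21.8 = 0.431.

w = 0.431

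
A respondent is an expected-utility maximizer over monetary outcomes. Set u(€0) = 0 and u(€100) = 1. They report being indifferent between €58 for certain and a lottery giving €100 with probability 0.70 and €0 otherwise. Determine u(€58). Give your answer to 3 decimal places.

0.700

The indifference gives u(€58) = 0.70·u(€100) + 0.30·u(€0) = 0.70·1 + 0.30·0 = 0.70.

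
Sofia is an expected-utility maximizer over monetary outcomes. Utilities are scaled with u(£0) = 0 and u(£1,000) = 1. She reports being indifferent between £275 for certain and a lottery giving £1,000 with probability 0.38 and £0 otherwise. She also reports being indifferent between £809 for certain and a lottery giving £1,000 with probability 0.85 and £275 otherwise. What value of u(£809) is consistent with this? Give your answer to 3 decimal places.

First, u(£275) = 0.38·u(£1,000) + 0.62·u(£0) = 0.38.
Chaining: u(£809) = 0.85·1.00 + 0.15·0.38 = 0.9070.

0.907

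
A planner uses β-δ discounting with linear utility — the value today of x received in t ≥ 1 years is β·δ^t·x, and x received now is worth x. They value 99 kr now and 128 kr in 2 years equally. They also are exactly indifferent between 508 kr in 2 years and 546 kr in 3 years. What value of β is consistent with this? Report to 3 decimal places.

From the later pair, β·δ^2·508 = β·δ^3·546; dividing through, δ = 508/546 = 0.93040.
Substituting δ into 99 = β·δ^2·128: β = 99/(110.803) ≈ 0.893.

β ≈ 0.893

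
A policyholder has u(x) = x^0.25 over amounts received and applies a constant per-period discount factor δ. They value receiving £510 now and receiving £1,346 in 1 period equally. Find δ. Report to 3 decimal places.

The payoff in 1 period is discounted by δ, so u(510) = δ·u(1346) and δ = u(510)/u(1346).
With u(x) = x^0.25: δ = 510^0.25/1346^0.25 = (510/1346)^0.25 = 0.78457.

δ ≈ 0.785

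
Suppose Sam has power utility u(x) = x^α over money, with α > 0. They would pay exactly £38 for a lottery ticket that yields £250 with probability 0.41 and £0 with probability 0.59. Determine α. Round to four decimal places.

α ≈ 0.4733

Since u(0) = 0, the lottery's EU is 0.41·250^α.
Equating: 38^α = 0.41·250^α, i.e. 0.1520^α = 0.41.
Take logs: α = ln 0.41 / ln(38/250) ≈ 0.473279.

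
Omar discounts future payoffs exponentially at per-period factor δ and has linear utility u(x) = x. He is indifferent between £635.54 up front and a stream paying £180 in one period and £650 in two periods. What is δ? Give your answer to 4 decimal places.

δ ≈ 0.8600

Present value of the stream is 180·δ + 650·δ². Indifference gives 180δ + 650δ² = 635.54.
Rearranged: 650δ² + 180δ − 635.54 = 0.
The positive root is δ = [−180 + √(180² + 4·650·635.54)] / (2·650) = (−180 + 1298.000)/1300 ≈ 0.8600.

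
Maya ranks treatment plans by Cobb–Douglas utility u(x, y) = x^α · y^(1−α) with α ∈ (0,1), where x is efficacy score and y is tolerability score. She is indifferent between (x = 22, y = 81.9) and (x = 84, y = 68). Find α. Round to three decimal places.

α ≈ 0.122

The Cobb–Douglas utilities coincide, so 22^α·81.9^(1−α) = 84^α·68^(1−α).
Rearrange to (22/84)^α = (68/81.9)^(1−α) and take logs: α·-1.339774 = (1−α)·-0.185991.
With A = -1.339774 and B = -0.185991: α·A = (1−α)·B, so α = B/(A+B) = -0.185991/-1.525765 ≈ 0.122.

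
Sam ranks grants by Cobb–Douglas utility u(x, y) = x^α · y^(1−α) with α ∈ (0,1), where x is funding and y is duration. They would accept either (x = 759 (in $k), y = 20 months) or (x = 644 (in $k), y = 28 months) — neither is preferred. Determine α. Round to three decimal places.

Set the two utilities equal: 759^α·20^(1−α) = 644^α·28^(1−α).
Rearrange to (759/644)^α = (28/20)^(1−α) and take logs: α·0.164303 = (1−α)·0.336472.
With A = 0.164303 and B = 0.336472: α·A = (1−α)·B, so α = B/(A+B) = 0.336472/0.500775 ≈ 0.672.

α ≈ 0.672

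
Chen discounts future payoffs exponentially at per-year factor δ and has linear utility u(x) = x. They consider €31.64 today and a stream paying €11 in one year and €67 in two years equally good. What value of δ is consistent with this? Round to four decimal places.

Present value of the stream is 11·δ + 67·δ². Indifference gives 11δ + 67δ² = 31.64.
Rearranged: 67δ² + 11δ − 31.64 = 0.
δ = (−11 + √(11² + 4·67·31.64)) / (2·67) = (−11 + √8600.52) / 134 ≈ 0.6100.

δ ≈ 0.6100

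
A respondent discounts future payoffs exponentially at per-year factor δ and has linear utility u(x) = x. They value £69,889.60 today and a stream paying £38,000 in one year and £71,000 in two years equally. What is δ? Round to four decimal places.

δ ≈ 0.7600

Equating present values: 69889.60 = 38000δ + 71000δ².
That is, 71000δ² + 38000δ − 69889.60 = 0, a quadratic in δ.
δ = (−38000 + √(38000² + 4·71000·69889.60)) / (2·71000) = (−38000 + √21292646400.00) / 142000 ≈ 0.7600.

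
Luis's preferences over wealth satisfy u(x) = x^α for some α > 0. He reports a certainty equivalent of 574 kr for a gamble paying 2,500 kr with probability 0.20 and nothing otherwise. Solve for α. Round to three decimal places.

Since u(0) = 0, the lottery's EU is 0.20·2500^α.
Equating: 574^α = 0.20·2500^α, i.e. 0.2296^α = 0.20.
Take logs: α = ln 0.20 / ln(574/2500) ≈ 1.09380.

α ≈ 1.094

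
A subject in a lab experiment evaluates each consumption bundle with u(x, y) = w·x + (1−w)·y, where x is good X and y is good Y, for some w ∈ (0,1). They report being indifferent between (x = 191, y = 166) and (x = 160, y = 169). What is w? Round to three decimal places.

w = 0.088

Equating utilities: w·191 + (1−w)·166 = w·160 + (1−w)·169.
Collecting terms: w·31 = (1−w)·3.
The marginal rate of substitution is 3/31, so w = 3/(31+3) = 0.088.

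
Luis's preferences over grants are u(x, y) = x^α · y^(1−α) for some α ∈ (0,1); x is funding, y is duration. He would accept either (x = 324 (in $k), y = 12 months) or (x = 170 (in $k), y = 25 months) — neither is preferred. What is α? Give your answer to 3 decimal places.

α ≈ 0.532

Set the two utilities equal: 324^α·12^(1−α) = 170^α·25^(1−α).
(324/170)^α = (25/12)^(1−α); take logs: α·ln(324/170) = (1−α)·ln(25/12), i.e. α·0.644945 = (1−α)·0.733969.
So α/(1−α) = (0.733969)/(0.644945) = 1.138033, and α = 1.138033/2.138033 ≈ 0.532.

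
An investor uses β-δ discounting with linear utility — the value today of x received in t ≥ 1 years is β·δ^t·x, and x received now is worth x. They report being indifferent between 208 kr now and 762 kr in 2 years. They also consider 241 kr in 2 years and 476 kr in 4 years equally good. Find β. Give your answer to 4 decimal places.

Both payoffs in the second observation are in the future, so β drops out: δ^2·241 = δ^4·476 ⇒ δ^2 = 241/476 = 0.50630, so δ = 0.71155.
Now use the now-vs-future pair: 208 = β·δ^2·762 gives β = 208/(0.50630·762) ≈ 0.5391.

β ≈ 0.5391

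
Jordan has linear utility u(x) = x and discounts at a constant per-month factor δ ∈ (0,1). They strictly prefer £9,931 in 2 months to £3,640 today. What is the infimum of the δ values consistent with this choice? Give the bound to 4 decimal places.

δ > 0.6054

The preference means 3640 < δ^2·9931.
Hence δ^2 > 3640/9931 = 0.36653, and x ↦ x^(1/2) is increasing on (0,∞).
δ > 0.36653^(1/2) = 0.6054.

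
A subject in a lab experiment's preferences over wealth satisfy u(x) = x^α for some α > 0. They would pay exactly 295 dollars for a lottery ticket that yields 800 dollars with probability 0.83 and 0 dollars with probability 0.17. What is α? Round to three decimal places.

The lottery's expected utility is 0.83·u(800) + 0.17·u(0) = 0.83·800^α (since u(0) = 0 for α > 0).
Setting u(295) equal to that: 295^α = 0.83·800^α ⇒ (295/800)^α = 0.83.
Take logs: α = ln 0.83 / ln(295/800) ≈ 0.18677.

α ≈ 0.187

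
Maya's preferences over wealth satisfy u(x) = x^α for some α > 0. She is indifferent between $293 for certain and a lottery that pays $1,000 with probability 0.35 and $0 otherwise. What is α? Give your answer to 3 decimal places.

α ≈ 0.855

EU(lottery) = 0.35·1000^α + 0.65·0 = 0.35·1000^α.
Indifference: 293^α = 0.35·1000^α, so (293/1000)^α = 0.35.
α = ln(0.35) / ln(293/1000) = -1.049822/-1.227583 ≈ 0.855.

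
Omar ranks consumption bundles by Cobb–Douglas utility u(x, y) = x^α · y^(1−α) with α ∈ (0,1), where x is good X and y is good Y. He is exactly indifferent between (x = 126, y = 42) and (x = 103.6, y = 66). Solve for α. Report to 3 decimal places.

α ≈ 0.698

The Cobb–Douglas utilities coincide, so 126^α·42^(1−α) = 103.6^α·66^(1−α).
Rearrange to (126/103.6)^α = (66/42)^(1−α) and take logs: α·0.195745 = (1−α)·0.451985.
So α/(1−α) = (0.451985)/(0.195745) = 2.309050, and α = 2.309050/3.309050 ≈ 0.698.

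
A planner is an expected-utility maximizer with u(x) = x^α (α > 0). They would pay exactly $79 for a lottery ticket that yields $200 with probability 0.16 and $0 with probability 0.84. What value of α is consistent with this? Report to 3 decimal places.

EU(lottery) = 0.16·200^α + 0.84·0 = 0.16·200^α.
Indifference: 79^α = 0.16·200^α, so (79/200)^α = 0.16.
α = ln(0.16) / ln(79/200) = -1.832581/-0.928870 ≈ 1.973.

α ≈ 1.973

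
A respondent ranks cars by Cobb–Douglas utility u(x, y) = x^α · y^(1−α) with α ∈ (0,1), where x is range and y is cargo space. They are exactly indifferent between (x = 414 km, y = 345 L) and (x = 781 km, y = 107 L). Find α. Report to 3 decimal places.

α ≈ 0.648

Set the two utilities equal: 414^α·345^(1−α) = 781^α·107^(1−α).
Rearrange to (414/781)^α = (107/345)^(1−α) and take logs: α·-0.634709 = (1−α)·-1.170716.
So α/(1−α) = (-1.170716)/(-0.634709) = 1.844493, and α = 1.844493/2.844493 ≈ 0.648.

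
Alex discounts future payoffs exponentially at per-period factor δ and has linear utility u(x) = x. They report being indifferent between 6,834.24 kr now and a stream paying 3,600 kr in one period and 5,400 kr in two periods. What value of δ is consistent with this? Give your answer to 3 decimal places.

Present value of the stream is 3600·δ + 5400·δ². Indifference gives 3600δ + 5400δ² = 6834.24.
Rearranged: 5400δ² + 3600δ − 6834.24 = 0.
The positive root is δ = [−3600 + √(3600² + 4·5400·6834.24)] / (2·5400) = (−3600 + 12672.000)/10800 ≈ 0.840.

δ ≈ 0.840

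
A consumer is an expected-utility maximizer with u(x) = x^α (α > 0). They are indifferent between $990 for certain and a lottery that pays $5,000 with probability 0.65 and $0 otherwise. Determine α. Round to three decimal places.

α ≈ 0.266

EU(lottery) = 0.65·5000^α + 0.35·0 = 0.65·5000^α.
Setting u(990) equal to that: 990^α = 0.65·5000^α ⇒ (990/5000)^α = 0.65.
Take logs: α = ln 0.65 / ln(990/5000) ≈ 0.26600.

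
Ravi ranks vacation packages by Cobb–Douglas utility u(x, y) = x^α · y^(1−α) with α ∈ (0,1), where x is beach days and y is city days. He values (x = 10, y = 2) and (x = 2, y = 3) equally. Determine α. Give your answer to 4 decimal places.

Indifference: 10^α · 2^(1−α) = 2^α · 3^(1−α).
Rearrange to (10/2)^α = (3/2)^(1−α) and take logs: α·1.6094379 = (1−α)·0.4054651.
With A = 1.6094379 and B = 0.4054651: α·A = (1−α)·B, so α = B/(A+B) = 0.4054651/2.0149030 ≈ 0.2012.

α ≈ 0.2012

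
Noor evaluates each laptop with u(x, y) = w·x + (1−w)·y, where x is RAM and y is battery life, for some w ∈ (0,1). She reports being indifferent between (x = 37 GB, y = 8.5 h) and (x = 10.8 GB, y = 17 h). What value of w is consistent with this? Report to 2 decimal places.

Equating utilities: w·37 + (1−w)·8.5 = w·10.8 + (1−w)·17.
Collecting terms: w·26.2 = (1−w)·8.5.
So w/(1−w) = 8.5/26.2 = 0.3244, giving w = 8.5/(26.2+8.5) = 0.24.

w = 0.24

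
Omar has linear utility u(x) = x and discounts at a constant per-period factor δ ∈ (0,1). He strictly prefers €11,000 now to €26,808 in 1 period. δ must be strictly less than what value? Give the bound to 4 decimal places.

δ < 0.4103

Comparing present values: 11000 > δ·26808.
Dividing through by 26808 gives δ < 0.41033.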